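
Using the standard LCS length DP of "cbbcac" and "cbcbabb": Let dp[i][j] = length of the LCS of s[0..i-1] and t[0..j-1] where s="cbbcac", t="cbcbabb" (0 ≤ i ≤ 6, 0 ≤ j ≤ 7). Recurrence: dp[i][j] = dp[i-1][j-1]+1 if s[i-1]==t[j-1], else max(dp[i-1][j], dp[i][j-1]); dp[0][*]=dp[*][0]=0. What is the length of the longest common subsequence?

4

   ''  c  b  c  b  a  b  b
''  0  0  0  0  0  0  0  0
 c  0  1  1  1  1  1  1  1
 b  0  1  2  2  2  2  2  2
 b  0  1  2  2  3  3  3  3
 c  0  1  2  3  3  3  3  3
 a  0  1  2  3  3  4  4  4
 c  0  1  2  3  3  4  4  4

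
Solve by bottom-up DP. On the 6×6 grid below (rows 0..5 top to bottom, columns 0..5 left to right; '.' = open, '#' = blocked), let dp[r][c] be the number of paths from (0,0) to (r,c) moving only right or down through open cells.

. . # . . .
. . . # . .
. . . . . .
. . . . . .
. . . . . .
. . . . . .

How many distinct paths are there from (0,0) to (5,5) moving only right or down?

r\c   0   1   2   3   4   5
  0   1   1   0   0   0   0
  1   1   2   2   0   0   0
  2   1   3   5   5   5   5
  3   1   4   9  14  19  24
  4   1   5  14  28  47  71
  5   1   6  20  48  95 166

166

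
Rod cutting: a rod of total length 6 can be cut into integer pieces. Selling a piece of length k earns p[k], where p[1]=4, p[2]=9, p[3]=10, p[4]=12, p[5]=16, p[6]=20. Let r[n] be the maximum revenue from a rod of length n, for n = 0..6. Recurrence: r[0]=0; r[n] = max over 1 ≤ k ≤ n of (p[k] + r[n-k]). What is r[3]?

   n    0    1    2    3    4    5    6
r[n]    0    4    9   13   18   22   27

13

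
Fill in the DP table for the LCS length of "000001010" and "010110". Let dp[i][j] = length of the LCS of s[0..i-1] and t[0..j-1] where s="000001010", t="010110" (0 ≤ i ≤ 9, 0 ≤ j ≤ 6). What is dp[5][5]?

2

   ''  0  1  0  1  1  0
''  0  0  0  0  0  0  0
 0  0  1  1  1  1  1  1
 0  0  1  1  2  2  2  2
 0  0  1  1  2  2  2  3
 0  0  1  1  2  2  2  3
 0  0  1  1  2  2  2  3
 1  0  1  2  2  3  3  3
 0  0  1  2  3  3  3  4
 1  0  1  2  3  4  4  4
 0  0  1  2  3  4  4  5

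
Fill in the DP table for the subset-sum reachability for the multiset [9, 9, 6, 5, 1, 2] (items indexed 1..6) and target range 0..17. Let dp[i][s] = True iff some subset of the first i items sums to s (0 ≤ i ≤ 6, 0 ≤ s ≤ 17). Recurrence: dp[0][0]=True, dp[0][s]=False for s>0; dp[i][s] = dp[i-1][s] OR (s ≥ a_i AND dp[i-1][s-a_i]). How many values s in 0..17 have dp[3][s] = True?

4

i\s   0   1   2   3   4   5   6   7   8   9  10  11  12  13  14  15  16  17
  0   T   F   F   F   F   F   F   F   F   F   F   F   F   F   F   F   F   F
  1   T   F   F   F   F   F   F   F   F   T   F   F   F   F   F   F   F   F
  2   T   F   F   F   F   F   F   F   F   T   F   F   F   F   F   F   F   F
  3   T   F   F   F   F   F   T   F   F   T   F   F   F   F   F   T   F   F
  4   T   F   F   F   F   T   T   F   F   T   F   T   F   F   T   T   F   F
  5   T   T   F   F   F   T   T   T   F   T   T   T   T   F   T   T   T   F
  6   T   T   T   T   F   T   T   T   T   T   T   T   T   T   T   T   T   T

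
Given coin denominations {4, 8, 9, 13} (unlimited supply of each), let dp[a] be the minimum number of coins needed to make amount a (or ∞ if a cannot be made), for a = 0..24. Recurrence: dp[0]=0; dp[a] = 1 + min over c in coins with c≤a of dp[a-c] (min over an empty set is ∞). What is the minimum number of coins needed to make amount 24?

 a  0  1  2  3  4  5  6  7  8  9 10 11 12 13 14 15 16 17 18 19 20 21 22 23 24
dp  0  -  -  -  1  -  -  -  1  1  -  -  2  1  -  -  2  2  2  -  3  2  2  -  3
(- denotes ∞ / unreachable)

3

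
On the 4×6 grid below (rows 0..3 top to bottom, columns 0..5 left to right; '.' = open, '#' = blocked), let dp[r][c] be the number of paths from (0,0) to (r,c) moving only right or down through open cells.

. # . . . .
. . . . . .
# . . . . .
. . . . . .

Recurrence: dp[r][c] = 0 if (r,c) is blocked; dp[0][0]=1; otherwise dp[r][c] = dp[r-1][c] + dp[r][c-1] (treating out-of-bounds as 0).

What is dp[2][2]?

2

r\c   0   1   2   3   4   5
  0   1   0   0   0   0   0
  1   1   1   1   1   1   1
  2   0   1   2   3   4   5
  3   0   1   3   6  10  15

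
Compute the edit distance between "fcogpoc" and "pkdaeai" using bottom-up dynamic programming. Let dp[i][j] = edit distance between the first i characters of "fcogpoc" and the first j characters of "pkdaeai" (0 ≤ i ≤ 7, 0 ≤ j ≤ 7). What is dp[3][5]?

   ''  p  k  d  a  e  a  i
''  0  1  2  3  4  5  6  7
 f  1  1  2  3  4  5  6  7
 c  2  2  2  3  4  5  6  7
 o  3  3  3  3  4  5  6  7
 g  4  4  4  4  4  5  6  7
 p  5  4  5  5  5  5  6  7
 o  6  5  5  6  6  6  6  7
 c  7  6  6  6  7  7  7  7

5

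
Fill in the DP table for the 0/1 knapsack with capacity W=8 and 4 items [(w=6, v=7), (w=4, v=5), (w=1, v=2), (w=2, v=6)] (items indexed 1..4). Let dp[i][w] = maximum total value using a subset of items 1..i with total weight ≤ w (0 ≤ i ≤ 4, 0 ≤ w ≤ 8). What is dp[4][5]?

i\w   0   1   2   3   4   5   6   7   8
  0   0   0   0   0   0   0   0   0   0
  1   0   0   0   0   0   0   7   7   7
  2   0   0   0   0   5   5   7   7   7
  3   0   2   2   2   5   7   7   9   9
  4   0   2   6   8   8   8  11  13  13

8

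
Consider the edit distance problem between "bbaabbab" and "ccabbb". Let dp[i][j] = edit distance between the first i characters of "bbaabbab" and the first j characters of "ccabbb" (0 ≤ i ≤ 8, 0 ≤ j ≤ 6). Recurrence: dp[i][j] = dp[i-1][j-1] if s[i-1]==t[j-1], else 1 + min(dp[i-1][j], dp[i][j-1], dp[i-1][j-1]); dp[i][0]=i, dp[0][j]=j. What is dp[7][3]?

   ''  c  c  a  b  b  b
''  0  1  2  3  4  5  6
 b  1  1  2  3  3  4  5
 b  2  2  2  3  3  3  4
 a  3  3  3  2  3  4  4
 a  4  4  4  3  3  4  5
 b  5  5  5  4  3  3  4
 b  6  6  6  5  4  3  3
 a  7  7  7  6  5  4  4
 b  8  8  8  7  6  5  4

6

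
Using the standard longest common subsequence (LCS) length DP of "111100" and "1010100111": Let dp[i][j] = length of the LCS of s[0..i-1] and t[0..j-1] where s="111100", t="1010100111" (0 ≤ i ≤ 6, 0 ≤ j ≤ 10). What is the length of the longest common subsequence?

5

   ''  1  0  1  0  1  0  0  1  1  1
''  0  0  0  0  0  0  0  0  0  0  0
 1  0  1  1  1  1  1  1  1  1  1  1
 1  0  1  1  2  2  2  2  2  2  2  2
 1  0  1  1  2  2  3  3  3  3  3  3
 1  0  1  1  2  2  3  3  3  4  4  4
 0  0  1  2  2  3  3  4  4  4  4  4
 0  0  1  2  2  3  3  4  5  5  5  5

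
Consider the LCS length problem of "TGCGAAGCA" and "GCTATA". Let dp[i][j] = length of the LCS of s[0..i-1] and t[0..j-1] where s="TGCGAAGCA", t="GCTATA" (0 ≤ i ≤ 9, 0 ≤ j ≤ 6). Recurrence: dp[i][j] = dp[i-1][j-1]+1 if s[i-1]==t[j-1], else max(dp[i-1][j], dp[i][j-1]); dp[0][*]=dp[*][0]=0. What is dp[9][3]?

   ''  G  C  T  A  T  A
''  0  0  0  0  0  0  0
 T  0  0  0  1  1  1  1
 G  0  1  1  1  1  1  1
 C  0  1  2  2  2  2  2
 G  0  1  2  2  2  2  2
 A  0  1  2  2  3  3  3
 A  0  1  2  2  3  3  4
 G  0  1  2  2  3  3  4
 C  0  1  2  2  3  3  4
 A  0  1  2  2  3  3  4

2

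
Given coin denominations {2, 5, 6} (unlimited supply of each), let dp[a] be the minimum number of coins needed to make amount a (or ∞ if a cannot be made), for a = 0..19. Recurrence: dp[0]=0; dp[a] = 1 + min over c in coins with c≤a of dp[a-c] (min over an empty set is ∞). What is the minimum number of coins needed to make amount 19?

4

 a  0  1  2  3  4  5  6  7  8  9 10 11 12 13 14 15 16 17 18 19
dp  0  -  1  -  2  1  1  2  2  3  2  2  2  3  3  3  3  3  3  4
(- denotes ∞ / unreachable)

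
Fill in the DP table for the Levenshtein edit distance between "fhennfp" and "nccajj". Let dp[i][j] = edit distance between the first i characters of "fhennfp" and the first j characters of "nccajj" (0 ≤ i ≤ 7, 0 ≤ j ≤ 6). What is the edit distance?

   ''  n  c  c  a  j  j
''  0  1  2  3  4  5  6
 f  1  1  2  3  4  5  6
 h  2  2  2  3  4  5  6
 e  3  3  3  3  4  5  6
 n  4  3  4  4  4  5  6
 n  5  4  4  5  5  5  6
 f  6  5  5  5  6  6  6
 p  7  6  6  6  6  7  7

7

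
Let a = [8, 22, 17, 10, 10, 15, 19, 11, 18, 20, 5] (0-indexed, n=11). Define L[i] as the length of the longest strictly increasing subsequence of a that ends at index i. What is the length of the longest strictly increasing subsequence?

   i    0    1    2    3    4    5    6    7    8    9   10
a[i]    8   22   17   10   10   15   19   11   18   20    5
L[i]    1    2    2    2    2    3    4    3    4    5    1

5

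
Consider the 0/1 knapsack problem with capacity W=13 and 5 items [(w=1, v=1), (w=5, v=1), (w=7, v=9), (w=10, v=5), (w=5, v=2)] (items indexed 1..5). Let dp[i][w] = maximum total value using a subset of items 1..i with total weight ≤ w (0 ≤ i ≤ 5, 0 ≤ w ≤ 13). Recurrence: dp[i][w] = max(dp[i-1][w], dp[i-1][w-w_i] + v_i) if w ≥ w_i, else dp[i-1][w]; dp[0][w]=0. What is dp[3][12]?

10

i\w   0   1   2   3   4   5   6   7   8   9  10  11  12  13
  0   0   0   0   0   0   0   0   0   0   0   0   0   0   0
  1   0   1   1   1   1   1   1   1   1   1   1   1   1   1
  2   0   1   1   1   1   1   2   2   2   2   2   2   2   2
  3   0   1   1   1   1   1   2   9  10  10  10  10  10  11
  4   0   1   1   1   1   1   2   9  10  10  10  10  10  11
  5   0   1   1   1   1   2   3   9  10  10  10  10  11  12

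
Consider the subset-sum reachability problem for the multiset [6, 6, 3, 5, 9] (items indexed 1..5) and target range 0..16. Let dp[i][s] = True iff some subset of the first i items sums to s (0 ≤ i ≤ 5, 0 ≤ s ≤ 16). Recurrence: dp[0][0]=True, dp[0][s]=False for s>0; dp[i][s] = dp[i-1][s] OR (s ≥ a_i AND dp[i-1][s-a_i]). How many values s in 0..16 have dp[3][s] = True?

6

i\s   0   1   2   3   4   5   6   7   8   9  10  11  12  13  14  15  16
  0   T   F   F   F   F   F   F   F   F   F   F   F   F   F   F   F   F
  1   T   F   F   F   F   F   T   F   F   F   F   F   F   F   F   F   F
  2   T   F   F   F   F   F   T   F   F   F   F   F   T   F   F   F   F
  3   T   F   F   T   F   F   T   F   F   T   F   F   T   F   F   T   F
  4   T   F   F   T   F   T   T   F   T   T   F   T   T   F   T   T   F
  5   T   F   F   T   F   T   T   F   T   T   F   T   T   F   T   T   F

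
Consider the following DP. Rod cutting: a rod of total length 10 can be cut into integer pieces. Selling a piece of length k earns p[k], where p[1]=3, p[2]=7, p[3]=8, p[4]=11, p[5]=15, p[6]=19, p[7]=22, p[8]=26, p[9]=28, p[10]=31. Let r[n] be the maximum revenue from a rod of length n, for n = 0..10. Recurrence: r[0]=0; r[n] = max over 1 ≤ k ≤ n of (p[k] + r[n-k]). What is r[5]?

17

   n    0    1    2    3    4    5    6    7    8    9   10
r[n]    0    3    7   10   14   17   21   24   28   31   35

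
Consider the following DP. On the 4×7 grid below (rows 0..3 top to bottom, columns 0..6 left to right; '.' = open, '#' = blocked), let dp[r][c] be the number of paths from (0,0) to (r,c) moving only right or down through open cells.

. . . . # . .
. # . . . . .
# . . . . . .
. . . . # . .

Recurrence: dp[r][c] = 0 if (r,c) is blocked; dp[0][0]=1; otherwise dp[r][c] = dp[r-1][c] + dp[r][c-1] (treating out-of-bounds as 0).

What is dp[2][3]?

r\c   0   1   2   3   4   5   6
  0   1   1   1   1   0   0   0
  1   1   0   1   2   2   2   2
  2   0   0   1   3   5   7   9
  3   0   0   1   4   0   7  16

3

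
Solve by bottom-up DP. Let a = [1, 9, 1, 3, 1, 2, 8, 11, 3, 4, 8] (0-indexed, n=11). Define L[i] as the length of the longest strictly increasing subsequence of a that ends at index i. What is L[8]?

3

   i    0    1    2    3    4    5    6    7    8    9   10
a[i]    1    9    1    3    1    2    8   11    3    4    8
L[i]    1    2    1    2    1    2    3    4    3    4    5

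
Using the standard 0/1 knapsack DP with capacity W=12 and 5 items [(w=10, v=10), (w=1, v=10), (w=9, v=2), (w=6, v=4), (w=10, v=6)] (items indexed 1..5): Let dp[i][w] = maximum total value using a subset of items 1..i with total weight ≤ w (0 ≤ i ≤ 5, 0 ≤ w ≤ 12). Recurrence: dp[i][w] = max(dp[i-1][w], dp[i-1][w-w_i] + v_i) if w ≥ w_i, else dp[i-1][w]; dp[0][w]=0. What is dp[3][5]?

i\w   0   1   2   3   4   5   6   7   8   9  10  11  12
  0   0   0   0   0   0   0   0   0   0   0   0   0   0
  1   0   0   0   0   0   0   0   0   0   0  10  10  10
  2   0  10  10  10  10  10  10  10  10  10  10  20  20
  3   0  10  10  10  10  10  10  10  10  10  12  20  20
  4   0  10  10  10  10  10  10  14  14  14  14  20  20
  5   0  10  10  10  10  10  10  14  14  14  14  20  20

10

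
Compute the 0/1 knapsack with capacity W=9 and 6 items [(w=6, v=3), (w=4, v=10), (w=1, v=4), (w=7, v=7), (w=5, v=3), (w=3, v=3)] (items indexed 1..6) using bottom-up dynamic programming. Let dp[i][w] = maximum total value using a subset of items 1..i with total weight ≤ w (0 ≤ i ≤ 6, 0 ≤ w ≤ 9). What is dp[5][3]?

4

i\w   0   1   2   3   4   5   6   7   8   9
  0   0   0   0   0   0   0   0   0   0   0
  1   0   0   0   0   0   0   3   3   3   3
  2   0   0   0   0  10  10  10  10  10  10
  3   0   4   4   4  10  14  14  14  14  14
  4   0   4   4   4  10  14  14  14  14  14
  5   0   4   4   4  10  14  14  14  14  14
  6   0   4   4   4  10  14  14  14  17  17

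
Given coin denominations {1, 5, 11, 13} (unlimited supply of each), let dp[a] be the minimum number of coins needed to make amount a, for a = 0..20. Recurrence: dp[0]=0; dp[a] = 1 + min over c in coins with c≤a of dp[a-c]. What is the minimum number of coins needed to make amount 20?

 a  0  1  2  3  4  5  6  7  8  9 10 11 12 13 14 15 16 17 18 19 20
dp  0  1  2  3  4  1  2  3  4  5  2  1  2  1  2  3  2  3  2  3  4

4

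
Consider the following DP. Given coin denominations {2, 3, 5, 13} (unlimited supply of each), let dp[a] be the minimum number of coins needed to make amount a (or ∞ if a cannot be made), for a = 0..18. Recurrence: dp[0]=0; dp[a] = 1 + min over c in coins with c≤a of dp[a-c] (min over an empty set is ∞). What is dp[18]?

2

 a  0  1  2  3  4  5  6  7  8  9 10 11 12 13 14 15 16 17 18
dp  0  -  1  1  2  1  2  2  2  3  2  3  3  1  4  2  2  3  2
(- denotes ∞ / unreachable)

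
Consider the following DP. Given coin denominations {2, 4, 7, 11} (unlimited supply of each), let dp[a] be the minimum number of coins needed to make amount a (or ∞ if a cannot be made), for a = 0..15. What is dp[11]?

1

 a  0  1  2  3  4  5  6  7  8  9 10 11 12 13 14 15
dp  0  -  1  -  1  -  2  1  2  2  3  1  3  2  2  2
(- denotes ∞ / unreachable)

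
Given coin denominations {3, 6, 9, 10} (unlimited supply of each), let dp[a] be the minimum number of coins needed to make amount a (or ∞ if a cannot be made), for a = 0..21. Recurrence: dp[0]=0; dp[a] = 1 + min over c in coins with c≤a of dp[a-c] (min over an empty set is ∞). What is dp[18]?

2

 a  0  1  2  3  4  5  6  7  8  9 10 11 12 13 14 15 16 17 18 19 20 21
dp  0  -  -  1  -  -  1  -  -  1  1  -  2  2  -  2  2  -  2  2  2  3
(- denotes ∞ / unreachable)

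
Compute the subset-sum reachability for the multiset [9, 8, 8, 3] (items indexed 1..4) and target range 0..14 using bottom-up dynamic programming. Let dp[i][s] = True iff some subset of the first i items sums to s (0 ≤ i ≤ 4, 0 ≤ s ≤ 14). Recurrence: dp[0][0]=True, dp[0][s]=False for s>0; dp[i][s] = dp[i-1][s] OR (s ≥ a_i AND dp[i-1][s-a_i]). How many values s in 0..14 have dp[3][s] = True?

i\s   0   1   2   3   4   5   6   7   8   9  10  11  12  13  14
  0   T   F   F   F   F   F   F   F   F   F   F   F   F   F   F
  1   T   F   F   F   F   F   F   F   F   T   F   F   F   F   F
  2   T   F   F   F   F   F   F   F   T   T   F   F   F   F   F
  3   T   F   F   F   F   F   F   F   T   T   F   F   F   F   F
  4   T   F   F   T   F   F   F   F   T   T   F   T   T   F   F

3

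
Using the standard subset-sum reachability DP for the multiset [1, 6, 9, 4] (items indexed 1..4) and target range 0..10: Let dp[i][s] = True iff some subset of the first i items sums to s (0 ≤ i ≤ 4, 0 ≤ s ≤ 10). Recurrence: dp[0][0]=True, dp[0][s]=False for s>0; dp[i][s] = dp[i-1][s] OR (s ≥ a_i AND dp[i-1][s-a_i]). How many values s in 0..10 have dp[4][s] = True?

i\s   0   1   2   3   4   5   6   7   8   9  10
  0   T   F   F   F   F   F   F   F   F   F   F
  1   T   T   F   F   F   F   F   F   F   F   F
  2   T   T   F   F   F   F   T   T   F   F   F
  3   T   T   F   F   F   F   T   T   F   T   T
  4   T   T   F   F   T   T   T   T   F   T   T

8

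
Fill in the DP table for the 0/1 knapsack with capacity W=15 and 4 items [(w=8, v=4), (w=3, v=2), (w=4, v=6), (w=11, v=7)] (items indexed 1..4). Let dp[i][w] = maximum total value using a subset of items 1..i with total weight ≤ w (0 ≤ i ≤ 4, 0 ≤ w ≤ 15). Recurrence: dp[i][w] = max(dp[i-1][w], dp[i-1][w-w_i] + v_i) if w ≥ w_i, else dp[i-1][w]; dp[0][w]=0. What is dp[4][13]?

10

i\w   0   1   2   3   4   5   6   7   8   9  10  11  12  13  14  15
  0   0   0   0   0   0   0   0   0   0   0   0   0   0   0   0   0
  1   0   0   0   0   0   0   0   0   4   4   4   4   4   4   4   4
  2   0   0   0   2   2   2   2   2   4   4   4   6   6   6   6   6
  3   0   0   0   2   6   6   6   8   8   8   8   8  10  10  10  12
  4   0   0   0   2   6   6   6   8   8   8   8   8  10  10  10  13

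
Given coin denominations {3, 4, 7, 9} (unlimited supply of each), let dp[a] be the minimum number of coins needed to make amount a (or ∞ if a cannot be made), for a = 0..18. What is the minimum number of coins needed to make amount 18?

 a  0  1  2  3  4  5  6  7  8  9 10 11 12 13 14 15 16 17 18
dp  0  -  -  1  1  -  2  1  2  1  2  2  2  2  2  3  2  3  2
(- denotes ∞ / unreachable)

2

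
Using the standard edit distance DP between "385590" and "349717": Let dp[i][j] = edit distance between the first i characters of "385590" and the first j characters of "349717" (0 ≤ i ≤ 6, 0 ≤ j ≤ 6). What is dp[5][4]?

4

   ''  3  4  9  7  1  7
''  0  1  2  3  4  5  6
 3  1  0  1  2  3  4  5
 8  2  1  1  2  3  4  5
 5  3  2  2  2  3  4  5
 5  4  3  3  3  3  4  5
 9  5  4  4  3  4  4  5
 0  6  5  5  4  4  5  5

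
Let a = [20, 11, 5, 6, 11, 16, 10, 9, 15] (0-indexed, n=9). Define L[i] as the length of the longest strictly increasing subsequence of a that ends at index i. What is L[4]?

   i    0    1    2    3    4    5    6    7    8
a[i]   20   11    5    6   11   16   10    9   15
L[i]    1    1    1    2    3    4    3    3    4

3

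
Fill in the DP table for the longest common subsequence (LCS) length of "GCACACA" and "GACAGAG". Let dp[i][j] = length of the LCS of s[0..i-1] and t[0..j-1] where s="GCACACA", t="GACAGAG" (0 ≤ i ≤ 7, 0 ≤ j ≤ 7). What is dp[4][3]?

3

   ''  G  A  C  A  G  A  G
''  0  0  0  0  0  0  0  0
 G  0  1  1  1  1  1  1  1
 C  0  1  1  2  2  2  2  2
 A  0  1  2  2  3  3  3  3
 C  0  1  2  3  3  3  3  3
 A  0  1  2  3  4  4  4  4
 C  0  1  2  3  4  4  4  4
 A  0  1  2  3  4  4  5  5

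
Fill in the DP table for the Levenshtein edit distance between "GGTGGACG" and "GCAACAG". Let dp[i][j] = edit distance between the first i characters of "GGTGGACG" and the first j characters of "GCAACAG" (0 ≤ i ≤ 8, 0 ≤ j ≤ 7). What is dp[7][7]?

   ''  G  C  A  A  C  A  G
''  0  1  2  3  4  5  6  7
 G  1  0  1  2  3  4  5  6
 G  2  1  1  2  3  4  5  5
 T  3  2  2  2  3  4  5  6
 G  4  3  3  3  3  4  5  5
 G  5  4  4  4  4  4  5  5
 A  6  5  5  4  4  5  4  5
 C  7  6  5  5  5  4  5  5
 G  8  7  6  6  6  5  5  5

5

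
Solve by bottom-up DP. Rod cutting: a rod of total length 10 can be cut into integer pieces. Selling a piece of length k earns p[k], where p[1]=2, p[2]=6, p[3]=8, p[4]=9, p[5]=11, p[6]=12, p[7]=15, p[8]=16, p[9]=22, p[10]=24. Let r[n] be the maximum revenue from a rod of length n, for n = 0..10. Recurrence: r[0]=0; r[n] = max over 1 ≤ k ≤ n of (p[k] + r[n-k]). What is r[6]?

18

   n    0    1    2    3    4    5    6    7    8    9   10
r[n]    0    2    6    8   12   14   18   20   24   26   30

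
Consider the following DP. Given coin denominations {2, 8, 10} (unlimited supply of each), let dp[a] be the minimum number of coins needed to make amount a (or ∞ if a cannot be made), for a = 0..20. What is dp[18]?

 a  0  1  2  3  4  5  6  7  8  9 10 11 12 13 14 15 16 17 18 19 20
dp  0  -  1  -  2  -  3  -  1  -  1  -  2  -  3  -  2  -  2  -  2
(- denotes ∞ / unreachable)

2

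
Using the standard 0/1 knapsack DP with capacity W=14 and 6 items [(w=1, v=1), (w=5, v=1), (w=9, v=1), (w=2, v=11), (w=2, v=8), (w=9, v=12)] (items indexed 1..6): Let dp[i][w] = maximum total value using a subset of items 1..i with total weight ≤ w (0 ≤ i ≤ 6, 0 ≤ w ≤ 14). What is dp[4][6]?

12

i\w   0   1   2   3   4   5   6   7   8   9  10  11  12  13  14
  0   0   0   0   0   0   0   0   0   0   0   0   0   0   0   0
  1   0   1   1   1   1   1   1   1   1   1   1   1   1   1   1
  2   0   1   1   1   1   1   2   2   2   2   2   2   2   2   2
  3   0   1   1   1   1   1   2   2   2   2   2   2   2   2   2
  4   0   1  11  12  12  12  12  12  13  13  13  13  13  13  13
  5   0   1  11  12  19  20  20  20  20  20  21  21  21  21  21
  6   0   1  11  12  19  20  20  20  20  20  21  23  24  31  32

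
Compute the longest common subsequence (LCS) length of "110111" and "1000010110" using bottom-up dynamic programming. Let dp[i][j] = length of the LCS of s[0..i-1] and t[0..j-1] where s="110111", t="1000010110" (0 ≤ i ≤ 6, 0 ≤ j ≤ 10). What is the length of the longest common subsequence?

   ''  1  0  0  0  0  1  0  1  1  0
''  0  0  0  0  0  0  0  0  0  0  0
 1  0  1  1  1  1  1  1  1  1  1  1
 1  0  1  1  1  1  1  2  2  2  2  2
 0  0  1  2  2  2  2  2  3  3  3  3
 1  0  1  2  2  2  2  3  3  4  4  4
 1  0  1  2  2  2  2  3  3  4  5  5
 1  0  1  2  2  2  2  3  3  4  5  5

5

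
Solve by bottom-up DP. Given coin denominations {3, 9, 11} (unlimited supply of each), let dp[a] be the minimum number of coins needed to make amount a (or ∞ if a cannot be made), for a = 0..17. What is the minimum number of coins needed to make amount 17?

 a  0  1  2  3  4  5  6  7  8  9 10 11 12 13 14 15 16 17
dp  0  -  -  1  -  -  2  -  -  1  -  1  2  -  2  3  -  3
(- denotes ∞ / unreachable)

3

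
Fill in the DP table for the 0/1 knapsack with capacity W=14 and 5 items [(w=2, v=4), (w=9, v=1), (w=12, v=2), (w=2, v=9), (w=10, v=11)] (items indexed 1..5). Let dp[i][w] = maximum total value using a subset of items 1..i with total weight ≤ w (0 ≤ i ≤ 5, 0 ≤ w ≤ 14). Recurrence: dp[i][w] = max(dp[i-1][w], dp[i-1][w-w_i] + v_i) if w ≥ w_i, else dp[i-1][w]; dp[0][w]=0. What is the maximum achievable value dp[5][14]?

24

i\w   0   1   2   3   4   5   6   7   8   9  10  11  12  13  14
  0   0   0   0   0   0   0   0   0   0   0   0   0   0   0   0
  1   0   0   4   4   4   4   4   4   4   4   4   4   4   4   4
  2   0   0   4   4   4   4   4   4   4   4   4   5   5   5   5
  3   0   0   4   4   4   4   4   4   4   4   4   5   5   5   6
  4   0   0   9   9  13  13  13  13  13  13  13  13  13  14  14
  5   0   0   9   9  13  13  13  13  13  13  13  13  20  20  24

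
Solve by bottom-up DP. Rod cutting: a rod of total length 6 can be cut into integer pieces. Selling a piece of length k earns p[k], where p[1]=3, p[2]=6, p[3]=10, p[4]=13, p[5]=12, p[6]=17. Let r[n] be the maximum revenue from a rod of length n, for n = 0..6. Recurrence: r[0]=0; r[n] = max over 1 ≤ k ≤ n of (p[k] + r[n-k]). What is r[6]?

20

   n    0    1    2    3    4    5    6
r[n]    0    3    6   10   13   16   20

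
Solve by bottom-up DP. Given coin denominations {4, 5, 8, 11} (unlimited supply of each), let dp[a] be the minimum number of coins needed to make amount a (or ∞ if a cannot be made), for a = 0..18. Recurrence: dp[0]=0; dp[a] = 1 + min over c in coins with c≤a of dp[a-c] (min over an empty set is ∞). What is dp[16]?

2

 a  0  1  2  3  4  5  6  7  8  9 10 11 12 13 14 15 16 17 18
dp  0  -  -  -  1  1  -  -  1  2  2  1  2  2  3  2  2  3  3
(- denotes ∞ / unreachable)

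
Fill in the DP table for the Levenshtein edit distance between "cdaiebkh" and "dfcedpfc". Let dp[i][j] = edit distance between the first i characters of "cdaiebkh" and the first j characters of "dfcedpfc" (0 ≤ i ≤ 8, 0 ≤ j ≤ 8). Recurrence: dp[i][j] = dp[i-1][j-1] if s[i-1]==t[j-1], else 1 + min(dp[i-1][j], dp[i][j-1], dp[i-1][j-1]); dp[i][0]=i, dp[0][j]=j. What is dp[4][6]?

5

   ''  d  f  c  e  d  p  f  c
''  0  1  2  3  4  5  6  7  8
 c  1  1  2  2  3  4  5  6  7
 d  2  1  2  3  3  3  4  5  6
 a  3  2  2  3  4  4  4  5  6
 i  4  3  3  3  4  5  5  5  6
 e  5  4  4  4  3  4  5  6  6
 b  6  5  5  5  4  4  5  6  7
 k  7  6  6  6  5  5  5  6  7
 h  8  7  7  7  6  6  6  6  7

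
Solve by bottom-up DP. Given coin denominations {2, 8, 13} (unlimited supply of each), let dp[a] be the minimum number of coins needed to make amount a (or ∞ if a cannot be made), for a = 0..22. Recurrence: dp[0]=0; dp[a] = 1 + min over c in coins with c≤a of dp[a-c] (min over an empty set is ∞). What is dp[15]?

 a  0  1  2  3  4  5  6  7  8  9 10 11 12 13 14 15 16 17 18 19 20 21 22
dp  0  -  1  -  2  -  3  -  1  -  2  -  3  1  4  2  2  3  3  4  4  2  5
(- denotes ∞ / unreachable)

2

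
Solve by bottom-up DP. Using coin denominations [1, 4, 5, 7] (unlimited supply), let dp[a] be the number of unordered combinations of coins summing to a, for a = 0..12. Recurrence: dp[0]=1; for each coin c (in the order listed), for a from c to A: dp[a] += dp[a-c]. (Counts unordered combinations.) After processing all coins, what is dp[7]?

4

after  coin     0     1     2     3     4     5     6     7     8     9    10    11    12
          1     1     1     1     1     1     1     1     1     1     1     1     1     1
          4     1     1     1     1     2     2     2     2     3     3     3     3     4
          5     1     1     1     1     2     3     3     3     4     5     6     6     7
          7     1     1     1     1     2     3     3     4     5     6     7     8    10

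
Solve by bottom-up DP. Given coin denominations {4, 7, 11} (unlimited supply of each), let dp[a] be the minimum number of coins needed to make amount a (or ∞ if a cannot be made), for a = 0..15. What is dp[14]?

 a  0  1  2  3  4  5  6  7  8  9 10 11 12 13 14 15
dp  0  -  -  -  1  -  -  1  2  -  -  1  3  -  2  2
(- denotes ∞ / unreachable)

2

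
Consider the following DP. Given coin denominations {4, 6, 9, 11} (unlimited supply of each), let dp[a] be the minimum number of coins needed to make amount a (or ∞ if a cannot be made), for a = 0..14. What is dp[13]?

 a  0  1  2  3  4  5  6  7  8  9 10 11 12 13 14
dp  0  -  -  -  1  -  1  -  2  1  2  1  2  2  3
(- denotes ∞ / unreachable)

2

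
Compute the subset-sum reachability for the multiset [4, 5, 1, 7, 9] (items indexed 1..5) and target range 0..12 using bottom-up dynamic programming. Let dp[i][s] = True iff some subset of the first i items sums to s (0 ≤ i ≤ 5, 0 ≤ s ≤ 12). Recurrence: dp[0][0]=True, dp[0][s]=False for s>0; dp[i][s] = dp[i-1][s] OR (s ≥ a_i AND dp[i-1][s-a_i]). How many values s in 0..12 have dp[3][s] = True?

i\s   0   1   2   3   4   5   6   7   8   9  10  11  12
  0   T   F   F   F   F   F   F   F   F   F   F   F   F
  1   T   F   F   F   T   F   F   F   F   F   F   F   F
  2   T   F   F   F   T   T   F   F   F   T   F   F   F
  3   T   T   F   F   T   T   T   F   F   T   T   F   F
  4   T   T   F   F   T   T   T   T   T   T   T   T   T
  5   T   T   F   F   T   T   T   T   T   T   T   T   T

7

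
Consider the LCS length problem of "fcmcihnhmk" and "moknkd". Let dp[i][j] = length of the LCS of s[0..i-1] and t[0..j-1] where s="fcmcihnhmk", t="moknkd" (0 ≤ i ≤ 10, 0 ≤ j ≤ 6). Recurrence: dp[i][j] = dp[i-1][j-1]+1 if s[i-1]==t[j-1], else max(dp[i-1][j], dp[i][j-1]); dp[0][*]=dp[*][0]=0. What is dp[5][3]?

1

   ''  m  o  k  n  k  d
''  0  0  0  0  0  0  0
 f  0  0  0  0  0  0  0
 c  0  0  0  0  0  0  0
 m  0  1  1  1  1  1  1
 c  0  1  1  1  1  1  1
 i  0  1  1  1  1  1  1
 h  0  1  1  1  1  1  1
 n  0  1  1  1  2  2  2
 h  0  1  1  1  2  2  2
 m  0  1  1  1  2  2  2
 k  0  1  1  2  2  3  3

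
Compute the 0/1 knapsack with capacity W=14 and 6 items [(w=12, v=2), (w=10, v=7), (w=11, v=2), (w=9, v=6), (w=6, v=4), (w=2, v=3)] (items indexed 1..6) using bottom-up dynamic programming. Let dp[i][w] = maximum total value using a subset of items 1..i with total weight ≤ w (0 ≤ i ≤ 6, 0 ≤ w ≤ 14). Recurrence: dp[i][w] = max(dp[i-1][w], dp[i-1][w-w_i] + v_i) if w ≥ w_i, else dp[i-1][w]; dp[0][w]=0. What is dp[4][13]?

7

i\w   0   1   2   3   4   5   6   7   8   9  10  11  12  13  14
  0   0   0   0   0   0   0   0   0   0   0   0   0   0   0   0
  1   0   0   0   0   0   0   0   0   0   0   0   0   2   2   2
  2   0   0   0   0   0   0   0   0   0   0   7   7   7   7   7
  3   0   0   0   0   0   0   0   0   0   0   7   7   7   7   7
  4   0   0   0   0   0   0   0   0   0   6   7   7   7   7   7
  5   0   0   0   0   0   0   4   4   4   6   7   7   7   7   7
  6   0   0   3   3   3   3   4   4   7   7   7   9  10  10  10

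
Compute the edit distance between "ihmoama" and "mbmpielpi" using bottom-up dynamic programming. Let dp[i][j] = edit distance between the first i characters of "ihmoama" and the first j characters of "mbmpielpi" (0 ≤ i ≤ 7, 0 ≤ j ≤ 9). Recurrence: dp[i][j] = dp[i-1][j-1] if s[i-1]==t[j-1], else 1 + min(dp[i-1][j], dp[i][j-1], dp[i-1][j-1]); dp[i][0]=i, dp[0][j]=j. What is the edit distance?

8

   ''  m  b  m  p  i  e  l  p  i
''  0  1  2  3  4  5  6  7  8  9
 i  1  1  2  3  4  4  5  6  7  8
 h  2  2  2  3  4  5  5  6  7  8
 m  3  2  3  2  3  4  5  6  7  8
 o  4  3  3  3  3  4  5  6  7  8
 a  5  4  4  4  4  4  5  6  7  8
 m  6  5  5  4  5  5  5  6  7  8
 a  7  6  6  5  5  6  6  6  7  8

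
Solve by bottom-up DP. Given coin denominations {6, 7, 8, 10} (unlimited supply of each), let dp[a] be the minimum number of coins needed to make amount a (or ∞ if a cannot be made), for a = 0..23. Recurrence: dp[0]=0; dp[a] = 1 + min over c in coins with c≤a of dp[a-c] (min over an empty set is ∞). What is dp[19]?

3

 a  0  1  2  3  4  5  6  7  8  9 10 11 12 13 14 15 16 17 18 19 20 21 22 23
dp  0  -  -  -  -  -  1  1  1  -  1  -  2  2  2  2  2  2  2  3  2  3  3  3
(- denotes ∞ / unreachable)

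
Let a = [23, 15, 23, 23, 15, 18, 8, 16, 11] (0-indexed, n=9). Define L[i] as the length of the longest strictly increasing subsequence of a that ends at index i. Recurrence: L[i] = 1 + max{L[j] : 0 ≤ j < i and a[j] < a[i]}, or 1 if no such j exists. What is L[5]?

2

   i    0    1    2    3    4    5    6    7    8
a[i]   23   15   23   23   15   18    8   16   11
L[i]    1    1    2    2    1    2    1    2    2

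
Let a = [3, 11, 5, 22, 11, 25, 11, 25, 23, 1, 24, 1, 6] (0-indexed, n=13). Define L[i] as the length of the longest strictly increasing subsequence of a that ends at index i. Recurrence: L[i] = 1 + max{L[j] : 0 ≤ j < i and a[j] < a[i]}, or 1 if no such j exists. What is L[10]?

   i    0    1    2    3    4    5    6    7    8    9   10   11   12
a[i]    3   11    5   22   11   25   11   25   23    1   24    1    6
L[i]    1    2    2    3    3    4    3    4    4    1    5    1    3

5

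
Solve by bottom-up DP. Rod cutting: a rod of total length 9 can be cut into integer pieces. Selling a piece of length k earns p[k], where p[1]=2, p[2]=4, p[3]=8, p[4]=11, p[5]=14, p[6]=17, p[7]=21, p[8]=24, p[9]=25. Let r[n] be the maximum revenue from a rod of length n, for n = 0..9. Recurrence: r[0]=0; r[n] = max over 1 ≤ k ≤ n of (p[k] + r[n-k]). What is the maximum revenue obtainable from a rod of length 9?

   n    0    1    2    3    4    5    6    7    8    9
r[n]    0    2    4    8   11   14   17   21   24   26

26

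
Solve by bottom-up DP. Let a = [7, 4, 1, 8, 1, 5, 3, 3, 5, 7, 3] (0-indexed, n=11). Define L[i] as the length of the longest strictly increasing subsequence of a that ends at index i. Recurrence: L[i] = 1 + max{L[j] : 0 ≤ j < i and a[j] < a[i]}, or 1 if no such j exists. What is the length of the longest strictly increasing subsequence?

   i    0    1    2    3    4    5    6    7    8    9   10
a[i]    7    4    1    8    1    5    3    3    5    7    3
L[i]    1    1    1    2    1    2    2    2    3    4    2

4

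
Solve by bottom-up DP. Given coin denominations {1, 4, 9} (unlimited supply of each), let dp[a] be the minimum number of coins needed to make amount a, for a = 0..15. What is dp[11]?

3

 a  0  1  2  3  4  5  6  7  8  9 10 11 12 13 14 15
dp  0  1  2  3  1  2  3  4  2  1  2  3  3  2  3  4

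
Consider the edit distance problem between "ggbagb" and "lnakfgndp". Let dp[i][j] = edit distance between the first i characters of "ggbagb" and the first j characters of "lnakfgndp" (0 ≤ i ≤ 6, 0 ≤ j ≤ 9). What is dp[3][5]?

   ''  l  n  a  k  f  g  n  d  p
''  0  1  2  3  4  5  6  7  8  9
 g  1  1  2  3  4  5  5  6  7  8
 g  2  2  2  3  4  5  5  6  7  8
 b  3  3  3  3  4  5  6  6  7  8
 a  4  4  4  3  4  5  6  7  7  8
 g  5  5  5  4  4  5  5  6  7  8
 b  6  6  6  5  5  5  6  6  7  8

5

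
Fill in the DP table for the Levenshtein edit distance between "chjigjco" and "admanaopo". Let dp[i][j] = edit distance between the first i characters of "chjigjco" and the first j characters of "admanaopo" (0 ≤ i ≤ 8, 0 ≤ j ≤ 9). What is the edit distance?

8

   ''  a  d  m  a  n  a  o  p  o
''  0  1  2  3  4  5  6  7  8  9
 c  1  1  2  3  4  5  6  7  8  9
 h  2  2  2  3  4  5  6  7  8  9
 j  3  3  3  3  4  5  6  7  8  9
 i  4  4  4  4  4  5  6  7  8  9
 g  5  5  5  5  5  5  6  7  8  9
 j  6  6  6  6  6  6  6  7  8  9
 c  7  7  7  7  7  7  7  7  8  9
 o  8  8  8  8  8  8  8  7  8  8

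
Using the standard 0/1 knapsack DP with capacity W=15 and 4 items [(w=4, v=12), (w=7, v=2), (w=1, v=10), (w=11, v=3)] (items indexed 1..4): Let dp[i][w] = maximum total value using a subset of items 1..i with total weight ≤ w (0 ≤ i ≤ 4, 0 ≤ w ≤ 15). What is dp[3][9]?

i\w   0   1   2   3   4   5   6   7   8   9  10  11  12  13  14  15
  0   0   0   0   0   0   0   0   0   0   0   0   0   0   0   0   0
  1   0   0   0   0  12  12  12  12  12  12  12  12  12  12  12  12
  2   0   0   0   0  12  12  12  12  12  12  12  14  14  14  14  14
  3   0  10  10  10  12  22  22  22  22  22  22  22  24  24  24  24
  4   0  10  10  10  12  22  22  22  22  22  22  22  24  24  24  24

22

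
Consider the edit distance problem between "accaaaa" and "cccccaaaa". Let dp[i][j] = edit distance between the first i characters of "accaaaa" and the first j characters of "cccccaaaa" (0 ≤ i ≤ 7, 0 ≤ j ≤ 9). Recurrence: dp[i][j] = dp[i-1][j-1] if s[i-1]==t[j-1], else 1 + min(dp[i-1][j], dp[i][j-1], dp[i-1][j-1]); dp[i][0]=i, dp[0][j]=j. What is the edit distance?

   ''  c  c  c  c  c  a  a  a  a
''  0  1  2  3  4  5  6  7  8  9
 a  1  1  2  3  4  5  5  6  7  8
 c  2  1  1  2  3  4  5  6  7  8
 c  3  2  1  1  2  3  4  5  6  7
 a  4  3  2  2  2  3  3  4  5  6
 a  5  4  3  3  3  3  3  3  4  5
 a  6  5  4  4  4  4  3  3  3  4
 a  7  6  5  5  5  5  4  3  3  3

3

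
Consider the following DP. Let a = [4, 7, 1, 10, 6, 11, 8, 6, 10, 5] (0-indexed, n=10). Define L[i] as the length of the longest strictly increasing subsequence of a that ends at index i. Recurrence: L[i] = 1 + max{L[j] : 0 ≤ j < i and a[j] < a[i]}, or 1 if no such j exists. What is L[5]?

4

   i    0    1    2    3    4    5    6    7    8    9
a[i]    4    7    1   10    6   11    8    6   10    5
L[i]    1    2    1    3    2    4    3    2    4    2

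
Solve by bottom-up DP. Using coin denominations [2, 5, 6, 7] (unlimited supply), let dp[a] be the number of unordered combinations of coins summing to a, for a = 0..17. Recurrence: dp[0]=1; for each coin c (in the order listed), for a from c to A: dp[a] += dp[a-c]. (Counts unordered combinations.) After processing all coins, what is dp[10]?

3

after  coin     0     1     2     3     4     5     6     7     8     9    10    11    12    13    14    15    16    17
          2     1     0     1     0     1     0     1     0     1     0     1     0     1     0     1     0     1     0
          5     1     0     1     0     1     1     1     1     1     1     2     1     2     1     2     2     2     2
          6     1     0     1     0     1     1     2     1     2     1     3     2     4     2     4     3     5     4
          7     1     0     1     0     1     1     2     2     2     2     3     3     5     4     6     5     7     7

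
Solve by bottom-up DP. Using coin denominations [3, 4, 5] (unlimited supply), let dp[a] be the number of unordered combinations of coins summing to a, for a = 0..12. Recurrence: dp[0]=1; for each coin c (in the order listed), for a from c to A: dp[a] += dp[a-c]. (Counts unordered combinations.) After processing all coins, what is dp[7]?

after  coin     0     1     2     3     4     5     6     7     8     9    10    11    12
          3     1     0     0     1     0     0     1     0     0     1     0     0     1
          4     1     0     0     1     1     0     1     1     1     1     1     1     2
          5     1     0     0     1     1     1     1     1     2     2     2     2     3

1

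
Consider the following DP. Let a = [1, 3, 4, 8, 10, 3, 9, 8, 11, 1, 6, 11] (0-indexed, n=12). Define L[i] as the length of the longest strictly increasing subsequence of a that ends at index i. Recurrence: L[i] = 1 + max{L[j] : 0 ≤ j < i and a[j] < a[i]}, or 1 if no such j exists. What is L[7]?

4

   i    0    1    2    3    4    5    6    7    8    9   10   11
a[i]    1    3    4    8   10    3    9    8   11    1    6   11
L[i]    1    2    3    4    5    2    5    4    6    1    4    6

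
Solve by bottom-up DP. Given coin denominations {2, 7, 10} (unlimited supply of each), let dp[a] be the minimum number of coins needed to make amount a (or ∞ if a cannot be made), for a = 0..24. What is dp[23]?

 a  0  1  2  3  4  5  6  7  8  9 10 11 12 13 14 15 16 17 18 19 20 21 22 23 24
dp  0  -  1  -  2  -  3  1  4  2  1  3  2  4  2  5  3  2  4  3  2  3  3  4  3
(- denotes ∞ / unreachable)

4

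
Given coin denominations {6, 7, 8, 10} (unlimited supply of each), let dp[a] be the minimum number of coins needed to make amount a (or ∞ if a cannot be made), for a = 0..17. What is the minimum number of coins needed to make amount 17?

 a  0  1  2  3  4  5  6  7  8  9 10 11 12 13 14 15 16 17
dp  0  -  -  -  -  -  1  1  1  -  1  -  2  2  2  2  2  2
(- denotes ∞ / unreachable)

2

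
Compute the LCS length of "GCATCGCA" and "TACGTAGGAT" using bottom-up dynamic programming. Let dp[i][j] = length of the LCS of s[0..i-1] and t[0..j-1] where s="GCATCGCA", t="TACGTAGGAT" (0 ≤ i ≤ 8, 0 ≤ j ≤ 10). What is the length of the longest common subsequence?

4

   ''  T  A  C  G  T  A  G  G  A  T
''  0  0  0  0  0  0  0  0  0  0  0
 G  0  0  0  0  1  1  1  1  1  1  1
 C  0  0  0  1  1  1  1  1  1  1  1
 A  0  0  1  1  1  1  2  2  2  2  2
 T  0  1  1  1  1  2  2  2  2  2  3
 C  0  1  1  2  2  2  2  2  2  2  3
 G  0  1  1  2  3  3  3  3  3  3  3
 C  0  1  1  2  3  3  3  3  3  3  3
 A  0  1  2  2  3  3  4  4  4  4  4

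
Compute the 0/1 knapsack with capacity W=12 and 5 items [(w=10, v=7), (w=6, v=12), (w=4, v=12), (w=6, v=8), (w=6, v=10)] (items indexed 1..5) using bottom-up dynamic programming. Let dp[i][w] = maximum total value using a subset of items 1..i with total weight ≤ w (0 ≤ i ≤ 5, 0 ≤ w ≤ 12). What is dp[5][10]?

i\w   0   1   2   3   4   5   6   7   8   9  10  11  12
  0   0   0   0   0   0   0   0   0   0   0   0   0   0
  1   0   0   0   0   0   0   0   0   0   0   7   7   7
  2   0   0   0   0   0   0  12  12  12  12  12  12  12
  3   0   0   0   0  12  12  12  12  12  12  24  24  24
  4   0   0   0   0  12  12  12  12  12  12  24  24  24
  5   0   0   0   0  12  12  12  12  12  12  24  24  24

24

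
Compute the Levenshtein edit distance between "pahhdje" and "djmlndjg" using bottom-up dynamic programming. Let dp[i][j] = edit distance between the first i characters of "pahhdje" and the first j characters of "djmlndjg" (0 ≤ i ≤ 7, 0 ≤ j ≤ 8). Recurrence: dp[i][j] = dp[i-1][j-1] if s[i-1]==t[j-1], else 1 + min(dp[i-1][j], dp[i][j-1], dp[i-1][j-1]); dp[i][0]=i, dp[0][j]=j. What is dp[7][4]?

6

   ''  d  j  m  l  n  d  j  g
''  0  1  2  3  4  5  6  7  8
 p  1  1  2  3  4  5  6  7  8
 a  2  2  2  3  4  5  6  7  8
 h  3  3  3  3  4  5  6  7  8
 h  4  4  4  4  4  5  6  7  8
 d  5  4  5  5  5  5  5  6  7
 j  6  5  4  5  6  6  6  5  6
 e  7  6  5  5  6  7  7  6  6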